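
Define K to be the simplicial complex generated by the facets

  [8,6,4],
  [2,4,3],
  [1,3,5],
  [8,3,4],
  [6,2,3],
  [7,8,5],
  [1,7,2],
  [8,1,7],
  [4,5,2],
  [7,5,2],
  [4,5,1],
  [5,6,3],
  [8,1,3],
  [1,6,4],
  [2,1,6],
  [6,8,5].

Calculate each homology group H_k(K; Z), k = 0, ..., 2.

H_0 = Z,  H_1 = Z^2,  H_2 = Z.

K has 8 vertices, 24 edges, 16 triangles.
rank ∂_0 = 0, rank ∂_1 = 7 ⇒ b_0 = 8 − 0 − 7 = 1; all invariant factors of ∂_1 are 1 so no torsion. So H_0 ≅ Z.
rank ∂_1 = 7, rank ∂_2 = 15 ⇒ b_1 = 24 − 7 − 15 = 2; all invariant factors of ∂_2 are 1 so no torsion. So H_1 ≅ Z^2.
rank ∂_2 = 15, rank ∂_3 = 0 ⇒ b_2 = 16 − 15 − 0 = 1. So H_2 ≅ Z.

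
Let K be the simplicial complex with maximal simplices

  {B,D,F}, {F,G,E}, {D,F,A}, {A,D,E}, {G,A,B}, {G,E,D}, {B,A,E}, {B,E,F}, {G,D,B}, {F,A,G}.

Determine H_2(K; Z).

H_2 = 0.

Fix the vertex order A < B < D < E < F < G and write every simplex with vertices in increasing order. Then dim K = 2 and the simplices of K are:

  0-simplices (6): A, B, D, E, F, G
  1-simplices (15): AB, AD, AE, AF, AG, BD, BE, BF, BG, DE, DF, DG, EF, EG, FG
  2-simplices (10): ABE, ABG, ADE, ADF, AFG, BDF, BDG, BEF, DEG, EFG

so the chain groups are C_0 ≅ Z^6, C_1 ≅ Z^15, C_2 ≅ Z^10.

∂_1: C_1 → C_0 is given by ∂[p,q] = [q] − [p]. For instance
  ∂BG = G − B.
The resulting 6×15 matrix has rank 5, and its Smith normal form has invariant factors (1,1,1,1,1).

Boundary ∂_2: C_2 → C_1 maps a triangle to the signed sum of its edges. For instance
  ∂ADF = DF − AF + AD,
  ∂ABE = BE − AE + AB.
As a 15×10 matrix over Z this has rank 10, with invariant factors (1,1,1,1,1,1,1,1,1,2).

From H_k ≅ ker(∂_k) / im(∂_{k+1}) we obtain:

  H_2: rank ker ∂_2 − rank ∂_3 = (10 − 10) − 0 = 0, and there is no ∂_3, so H_2 = 0.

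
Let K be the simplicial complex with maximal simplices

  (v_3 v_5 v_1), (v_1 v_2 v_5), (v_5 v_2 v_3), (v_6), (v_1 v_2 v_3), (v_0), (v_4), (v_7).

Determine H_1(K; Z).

H_1 = 0.

Take the total order v_0 < v_1 < v_2 < v_3 < v_4 < v_5 < v_6 < v_7 on the vertex set. Then K (dimension 2) consists of the simplices:

  0-simplices (8): [v_0], [v_1], [v_2], [v_3], [v_4], [v_5], [v_6], [v_7]
  1-simplices (6): [v_1,v_2], [v_1,v_3], [v_1,v_5], [v_2,v_3], [v_2,v_5], [v_3,v_5]
  2-simplices (4): [v_1,v_2,v_3], [v_1,v_2,v_5], [v_1,v_3,v_5], [v_2,v_3,v_5]

giving chain groups C_0 ≅ Z^8, C_1 ≅ Z^6, C_2 ≅ Z^4.

The boundary map ∂_1: C_1 → C_0 maps an edge to its endpoints' difference, ∂[p,q] = q − p.
The resulting 8×6 matrix has rank 3, and its Smith normal form has invariant factors (1,1,1).

The boundary map ∂_2: C_2 → C_1 sends each 2-simplex [p,q,r] to [q,r] − [p,r] + [p,q]. For instance
  ∂[v_1,v_2,v_5] = [v_2,v_5] − [v_1,v_5] + [v_1,v_2],
  ∂[v_1,v_3,v_5] = [v_3,v_5] − [v_1,v_5] + [v_1,v_3].
The 6×4 boundary matrix has rank 3 and Smith normal form diag(1,1,1).

Reading off H_k = ker ∂_k / im ∂_{k+1}:

  H_1: rank ker ∂_1 − rank ∂_2 = (6 − 3) − 3 = 0, and the invariant factors of ∂_2 are all 1, so H_1 ≅ 0.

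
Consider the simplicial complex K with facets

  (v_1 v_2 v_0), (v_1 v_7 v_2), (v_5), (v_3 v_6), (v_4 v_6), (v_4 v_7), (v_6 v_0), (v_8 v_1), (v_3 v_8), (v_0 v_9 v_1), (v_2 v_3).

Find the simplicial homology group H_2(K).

H_2 = 0.

Order the vertices as v_0 < v_1 < v_2 < v_3 < v_4 < v_5 < v_6 < v_7 < v_8 < v_9. Listing each simplex with vertices in this order, K has dimension 2 with simplices:

  0-simplices (10): [v_0], [v_1], [v_2], [v_3], [v_4], [v_5], [v_6], [v_7], [v_8], [v_9]
  1-simplices (14): [v_0,v_1], [v_0,v_2], [v_0,v_6], [v_0,v_9], [v_1,v_2], [v_1,v_7], [v_1,v_8], [v_1,v_9], [v_2,v_3], [v_2,v_7], [v_3,v_6], [v_3,v_8], [v_4,v_6], [v_4,v_7]
  2-simplices (3): [v_0,v_1,v_2], [v_0,v_1,v_9], [v_1,v_2,v_7]

so the chain groups are C_0 ≅ Z^10, C_1 ≅ Z^14, C_2 ≅ Z^3.

The boundary map ∂_1: C_1 → C_0 maps an edge to its endpoints' difference, ∂[p,q] = q − p. For instance
  ∂[v_2,v_7] = [v_7] − [v_2].
The resulting 10×14 matrix has rank 8, and its Smith normal form has invariant factors (1,1,1,1,1,1,1,1).

The boundary map ∂_2: C_2 → C_1 acts by ∂[p,q,r] = [q,r] − [p,r] + [p,q]. For instance
  ∂[v_0,v_1,v_9] = [v_1,v_9] − [v_0,v_9] + [v_0,v_1],
  ∂[v_0,v_1,v_2] = [v_1,v_2] − [v_0,v_2] + [v_0,v_1].
The resulting 14×3 matrix has rank 3, and its Smith normal form has invariant factors (1,1,1).

Now H_k = ker ∂_k / im ∂_{k+1}, so:

  H_2: rank ker ∂_2 − rank ∂_3 = (3 − 3) − 0 = 0, and there is no ∂_3, so H_2 = 0.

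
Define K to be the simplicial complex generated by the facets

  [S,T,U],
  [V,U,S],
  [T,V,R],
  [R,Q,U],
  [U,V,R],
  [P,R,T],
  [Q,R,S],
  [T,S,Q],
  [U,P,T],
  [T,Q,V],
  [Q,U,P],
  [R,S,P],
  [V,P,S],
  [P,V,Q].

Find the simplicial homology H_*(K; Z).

H_0 = Z,  H_1 = Z^2,  H_2 = Z.

Fix the vertex order P < Q < R < S < T < U < V and write every simplex with vertices in increasing order. Then dim K = 2 and the simplices of K are:

  0-simplices (7): P, Q, R, S, T, U, V
  1-simplices (21): PQ, PR, PS, PT, PU, PV, QR, QS, QT, QU, QV, RS, RT, RU, RV, ST, SU, SV, TU, TV, UV
  2-simplices (14): PQU, PQV, PRS, PRT, PSV, PTU, QRS, QRU, QST, QTV, RTV, RUV, STU, SUV

Hence C_0 ≅ Z^7, C_1 ≅ Z^21, C_2 ≅ Z^14.

The boundary map ∂_1: C_1 → C_0 sends each edge [p,q] (with p < q) to q − p. For instance
  ∂PR = R − P.
As a 7×21 matrix over Z this has rank 6, with invariant factors (1,1,1,1,1,1).

Boundary ∂_2: C_2 → C_1 sends each 2-simplex [p,q,r] to [q,r] − [p,r] + [p,q]. For instance
  ∂QST = ST − QT + QS,
  ∂PRS = RS − PS + PR.
This gives a 21×14 integer matrix of rank 13; reducing to Smith normal form yields diagonal entries (1,1,1,1,1,1,1,1,1,1,1,1,1).

Now H_k = ker ∂_k / im ∂_{k+1}, so:

  H_0: rank C_0 − rank ∂_1 = 7 − 6 = 1, and the invariant factors of ∂_1 are all 1, so H_0 = Z.
  H_1: rank ker ∂_1 − rank ∂_2 = (21 − 6) − 13 = 2, and the invariant factors of ∂_2 are all 1, so H_1 = Z^2.
  H_2: rank ker ∂_2 − rank ∂_3 = (14 − 13) − 0 = 1, and there is no ∂_3, so H_2 = Z.

As a check, the Euler characteristic is 7 − 21 + 14 = 0, which agrees with 1 − 2 + 1 = 0.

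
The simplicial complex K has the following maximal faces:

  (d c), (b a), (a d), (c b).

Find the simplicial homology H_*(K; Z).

H_0 ≅ Z,  H_1 ≅ Z.

Fix the vertex order a < b < c < d and write every simplex with vertices in increasing order. Then dim K = 1 and the simplices of K are:

  0-simplices (4): a, b, c, d
  1-simplices (4): ab, ad, bc, cd

Hence C_0 ≅ Z^4, C_1 ≅ Z^4.

∂_1: C_1 → C_0 maps an edge to its endpoints' difference, ∂[p,q] = q − p.
As a 4×4 matrix over Z this has rank 3, with invariant factors (1,1,1).

Reading off H_k = ker ∂_k / im ∂_{k+1}:

  H_0: rank C_0 − rank ∂_1 = 4 − 3 = 1, and the invariant factors of ∂_1 are all 1, so H_0 = Z.
  H_1: rank ker ∂_1 − rank ∂_2 = (4 − 3) − 0 = 1, and there is no ∂_2, so H_1 = Z.

As a check, the Euler characteristic is 4 − 4 = 0, which agrees with 1 − 1 = 0.
(K is a triangulation of the circle S^1.)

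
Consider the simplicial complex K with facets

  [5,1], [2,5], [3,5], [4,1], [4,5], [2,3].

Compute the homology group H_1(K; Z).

H_1 = Z^2.

Take the total order 1 < 2 < 3 < 4 < 5 on the vertex set. Then K (dimension 1) consists of the simplices:

  0-simplices (5): [1], [2], [3], [4], [5]
  1-simplices (6): [1,4], [1,5], [2,3], [2,5], [3,5], [4,5]

giving chain groups C_0 ≅ Z^5, C_1 ≅ Z^6.

Boundary ∂_1: C_1 → C_0 maps an edge to its endpoints' difference, ∂[p,q] = q − p.
The resulting 5×6 matrix has rank 4, and its Smith normal form has invariant factors (1,1,1,1).

Reading off H_k = ker ∂_k / im ∂_{k+1}:

  H_1: rank ker ∂_1 − rank ∂_2 = (6 − 4) − 0 = 2, and there is no ∂_2, so H_1 ≅ Z^2.

(K is a triangulation of a wedge of 2 circles.)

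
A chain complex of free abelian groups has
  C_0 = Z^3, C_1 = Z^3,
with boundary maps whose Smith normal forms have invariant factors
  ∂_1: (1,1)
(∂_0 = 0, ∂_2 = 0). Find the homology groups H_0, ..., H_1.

H_0: b_0 = 3 − 0 − 2 = 1; torsion from ∂_1 factors > 1: none. So H_0 = Z.
H_1: b_1 = 3 − 2 − 0 = 1; torsion from ∂_2 factors > 1: none. So H_1 = Z.

H_0 = Z,  H_1 = Z.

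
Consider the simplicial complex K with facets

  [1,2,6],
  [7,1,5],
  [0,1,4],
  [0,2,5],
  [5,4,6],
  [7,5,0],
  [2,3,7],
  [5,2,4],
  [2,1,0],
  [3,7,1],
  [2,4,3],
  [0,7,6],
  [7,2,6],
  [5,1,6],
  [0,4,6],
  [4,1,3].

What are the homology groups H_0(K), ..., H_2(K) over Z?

We work with the vertex ordering 0 < 1 < 2 < 3 < 4 < 5 < 6 < 7. The simplices of K, each written with vertices in increasing order, are:

  0-simplices (8): [0], [1], [2], [3], [4], [5], [6], [7]
  1-simplices (24): (24 of them)
  2-simplices (16): [0,1,2], [0,1,4], [0,2,5], [0,4,6], [0,5,7], [0,6,7], [1,2,6], [1,3,4], [1,3,7], [1,5,6], [1,5,7], [2,3,4], [2,3,7], [2,4,5], [2,6,7], [4,5,6]

so the chain groups are C_0 ≅ Z^8, C_1 ≅ Z^24, C_2 ≅ Z^16.

Boundary ∂_1: C_1 → C_0 sends each edge [p,q] (with p < q) to q − p. For instance
  ∂[2,3] = [3] − [2].
The resulting 8×24 matrix has rank 7, and its Smith normal form has invariant factors (1,1,1,1,1,1,1).

The boundary map ∂_2: C_2 → C_1 acts by ∂[p,q,r] = [q,r] − [p,r] + [p,q]. For instance
  ∂[2,4,5] = [4,5] − [2,5] + [2,4],
  ∂[0,1,2] = [1,2] − [0,2] + [0,1].
The 24×16 boundary matrix has rank 15 and Smith normal form diag(1,1,1,1,1,1,1,1,1,1,1,1,1,1,1).

Now H_k = ker ∂_k / im ∂_{k+1}, so:

  H_0: rank C_0 − rank ∂_1 = 8 − 7 = 1, and the invariant factors of ∂_1 are all 1, so H_0 = Z.
  H_1: rank ker ∂_1 − rank ∂_2 = (24 − 7) − 15 = 2, and the invariant factors of ∂_2 are all 1, so H_1 = Z^2.
  H_2: rank ker ∂_2 − rank ∂_3 = (16 − 15) − 0 = 1, and there is no ∂_3, so H_2 = Z.

H_0 = Z,  H_1 = Z^2,  H_2 = Z.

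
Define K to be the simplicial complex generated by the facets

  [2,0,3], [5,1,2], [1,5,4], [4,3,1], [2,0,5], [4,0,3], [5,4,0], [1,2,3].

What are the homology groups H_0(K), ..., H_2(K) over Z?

We work with the vertex ordering 0 < 1 < 2 < 3 < 4 < 5. The simplices of K, each written with vertices in increasing order, are:

  0-simplices (6): [0], [1], [2], [3], [4], [5]
  1-simplices (12): [0,2], [0,3], [0,4], [0,5], [1,2], [1,3], [1,4], [1,5], [2,3], [2,5], [3,4], [4,5]
  2-simplices (8): [0,2,3], [0,2,5], [0,3,4], [0,4,5], [1,2,3], [1,2,5], [1,3,4], [1,4,5]

Hence C_0 ≅ Z^6, C_1 ≅ Z^12, C_2 ≅ Z^8.

∂_1: C_1 → C_0 sends each edge [p,q] (with p < q) to q − p. For instance
  ∂[1,3] = [3] − [1].
As a 6×12 matrix over Z this has rank 5, with invariant factors (1,1,1,1,1).

∂_2: C_2 → C_1 maps a triangle to the signed sum of its edges. For instance
  ∂[0,2,3] = [2,3] − [0,3] + [0,2],
  ∂[1,3,4] = [3,4] − [1,4] + [1,3].
As a 12×8 matrix over Z this has rank 7, with invariant factors (1,1,1,1,1,1,1).

Now H_k = ker ∂_k / im ∂_{k+1}, so:

  H_0: rank C_0 − rank ∂_1 = 6 − 5 = 1, and the invariant factors of ∂_1 are all 1, so H_0 ≅ Z.
  H_1: rank ker ∂_1 − rank ∂_2 = (12 − 5) − 7 = 0, and the invariant factors of ∂_2 are all 1, so H_1 ≅ 0.
  H_2: rank ker ∂_2 − rank ∂_3 = (8 − 7) − 0 = 1, and there is no ∂_3, so H_2 ≅ Z.

H_0 ≅ Z,  H_1 = 0,  H_2 ≅ Z.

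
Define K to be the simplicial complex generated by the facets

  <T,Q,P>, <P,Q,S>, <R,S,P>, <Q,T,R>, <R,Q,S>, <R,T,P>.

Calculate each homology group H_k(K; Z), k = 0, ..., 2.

Order the vertices as P < Q < R < S < T. Listing each simplex with vertices in this order, K has dimension 2 with simplices:

  0-simplices (5): P, Q, R, S, T
  1-simplices (9): PQ, PR, PS, PT, QR, QS, QT, RS, RT
  2-simplices (6): PQS, PQT, PRS, PRT, QRS, QRT

Hence C_0 ≅ Z^5, C_1 ≅ Z^9, C_2 ≅ Z^6.

∂_1: C_1 → C_0 sends each edge [p,q] (with p < q) to q − p. For instance
  ∂PR = R − P.
This gives a 5×9 integer matrix of rank 4; reducing to Smith normal form yields diagonal entries (1,1,1,1).

∂_2: C_2 → C_1 maps a triangle to the signed sum of its edges. For instance
  ∂PRS = RS − PS + PR,
  ∂PRT = RT − PT + PR.
As a 9×6 matrix over Z this has rank 5, with invariant factors (1,1,1,1,1).

Now H_k = ker ∂_k / im ∂_{k+1}, so:

  H_0: rank C_0 − rank ∂_1 = 5 − 4 = 1, and the invariant factors of ∂_1 are all 1, so H_0 ≅ Z.
  H_1: rank ker ∂_1 − rank ∂_2 = (9 − 4) − 5 = 0, and the invariant factors of ∂_2 are all 1, so H_1 ≅ 0.
  H_2: rank ker ∂_2 − rank ∂_3 = (6 − 5) − 0 = 1, and there is no ∂_3, so H_2 ≅ Z.

As a check, the Euler characteristic is 5 − 9 + 6 = 2, which agrees with 1 − 0 + 1 = 2.
(K is a triangulation of the 2-sphere S^2.)

H_0 = Z,  H_1 = 0,  H_2 = Z.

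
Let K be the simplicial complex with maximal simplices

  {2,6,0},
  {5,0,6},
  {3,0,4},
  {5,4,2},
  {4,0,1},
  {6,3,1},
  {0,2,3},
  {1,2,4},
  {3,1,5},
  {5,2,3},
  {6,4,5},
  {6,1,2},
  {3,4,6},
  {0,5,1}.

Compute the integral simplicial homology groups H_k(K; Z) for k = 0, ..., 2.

Take the total order 0 < 1 < 2 < 3 < 4 < 5 < 6 on the vertex set. Then K (dimension 2) consists of the simplices:

  0-simplices (7): [0], [1], [2], [3], [4], [5], [6]
  1-simplices (21): [0,1], [0,2], [0,3], [0,4], [0,5], [0,6], [1,2], [1,3], [1,4], [1,5], [1,6], [2,3], [2,4], [2,5], [2,6], [3,4], [3,5], [3,6], [4,5], [4,6], [5,6]
  2-simplices (14): [0,1,4], [0,1,5], [0,2,3], [0,2,6], [0,3,4], [0,5,6], [1,2,4], [1,2,6], [1,3,5], [1,3,6], [2,3,5], [2,4,5], [3,4,6], [4,5,6]

giving chain groups C_0 ≅ Z^7, C_1 ≅ Z^21, C_2 ≅ Z^14.

The boundary map ∂_1: C_1 → C_0 sends each edge [p,q] (with p < q) to q − p. For instance
  ∂[2,6] = [6] − [2].
The 7×21 boundary matrix has rank 6 and Smith normal form diag(1,1,1,1,1,1).

The boundary map ∂_2: C_2 → C_1 sends each 2-simplex [p,q,r] to [q,r] − [p,r] + [p,q]. For instance
  ∂[1,3,5] = [3,5] − [1,5] + [1,3],
  ∂[0,1,4] = [1,4] − [0,4] + [0,1].
The 21×14 boundary matrix has rank 13 and Smith normal form diag(1,1,1,1,1,1,1,1,1,1,1,1,1).

Reading off H_k = ker ∂_k / im ∂_{k+1}:

  H_0: rank C_0 − rank ∂_1 = 7 − 6 = 1, and the invariant factors of ∂_1 are all 1, so H_0 = Z.
  H_1: rank ker ∂_1 − rank ∂_2 = (21 − 6) − 13 = 2, and the invariant factors of ∂_2 are all 1, so H_1 = Z^2.
  H_2: rank ker ∂_2 − rank ∂_3 = (14 − 13) − 0 = 1, and there is no ∂_3, so H_2 = Z.

As a check, the Euler characteristic is 7 − 21 + 14 = 0, which agrees with 1 − 2 + 1 = 0.

H_0 = Z,  H_1 = Z^2,  H_2 = Z.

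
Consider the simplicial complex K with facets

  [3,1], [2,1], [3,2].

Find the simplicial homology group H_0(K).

We work with the vertex ordering 1 < 2 < 3. The simplices of K, each written with vertices in increasing order, are:

  0-simplices (3): [1], [2], [3]
  1-simplices (3): [1,2], [1,3], [2,3]

so the chain groups are C_0 ≅ Z^3, C_1 ≅ Z^3.

∂_1: C_1 → C_0 sends each edge [p,q] (with p < q) to q − p. For instance
  ∂[1,3] = [3] − [1].
The 3×3 boundary matrix has rank 2 and Smith normal form diag(1,1).

Computing H_k = (kernel of ∂_k) / (image of ∂_{k+1}):

  H_0: rank C_0 − rank ∂_1 = 3 − 2 = 1, and the invariant factors of ∂_1 are all 1, so H_0 ≅ Z.

H_0 = Z.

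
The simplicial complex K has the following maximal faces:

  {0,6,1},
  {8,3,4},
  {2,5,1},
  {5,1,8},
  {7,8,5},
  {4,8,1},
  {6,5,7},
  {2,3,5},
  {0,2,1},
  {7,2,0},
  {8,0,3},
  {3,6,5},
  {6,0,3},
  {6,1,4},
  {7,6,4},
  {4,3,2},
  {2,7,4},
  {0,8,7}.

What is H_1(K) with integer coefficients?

Order the vertices as 0 < 1 < 2 < 3 < 4 < 5 < 6 < 7 < 8. Listing each simplex with vertices in this order, K has dimension 2 with simplices:

  0-simplices (9): [0], [1], [2], [3], [4], [5], [6], [7], [8]
  1-simplices (27): (27 of them)
  2-simplices (18): [0,1,2], [0,1,6], [0,2,7], [0,3,6], [0,3,8], [0,7,8], [1,2,5], [1,4,6], [1,4,8], [1,5,8], [2,3,4], [2,3,5], [2,4,7], [3,4,8], [3,5,6], [4,6,7], [5,6,7], [5,7,8]

Hence C_0 ≅ Z^9, C_1 ≅ Z^27, C_2 ≅ Z^18.

The boundary map ∂_1: C_1 → C_0 maps an edge to its endpoints' difference, ∂[p,q] = q − p. For instance
  ∂[2,3] = [3] − [2].
The resulting 9×27 matrix has rank 8, and its Smith normal form has invariant factors (1,1,1,1,1,1,1,1).

Boundary ∂_2: C_2 → C_1 acts by ∂[p,q,r] = [q,r] − [p,r] + [p,q]. For instance
  ∂[1,2,5] = [2,5] − [1,5] + [1,2],
  ∂[0,7,8] = [7,8] − [0,8] + [0,7].
This gives a 27×18 integer matrix of rank 17; reducing to Smith normal form yields diagonal entries (1,1,1,1,1,1,1,1,1,1,1,1,1,1,1,1,1).

Now H_k = ker ∂_k / im ∂_{k+1}, so:

  H_1: rank ker ∂_1 − rank ∂_2 = (27 − 8) − 17 = 2, and the invariant factors of ∂_2 are all 1, so H_1 ≅ Z^2.

H_1 = Z^2.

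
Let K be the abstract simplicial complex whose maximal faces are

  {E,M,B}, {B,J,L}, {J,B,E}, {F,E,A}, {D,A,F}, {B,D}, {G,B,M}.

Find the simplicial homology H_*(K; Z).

H_0 ≅ Z,  H_1 ≅ Z,  H_2 = 0.

Fix the vertex order A < B < D < E < F < G < J < L < M and write every simplex with vertices in increasing order. Then dim K = 2 and the simplices of K are:

  0-simplices (9): A, B, D, E, F, G, J, L, M
  1-simplices (15): AD, AE, AF, BD, BE, BG, BJ, BL, BM, DF, EF, EJ, EM, GM, JL
  2-simplices (6): ADF, AEF, BEJ, BEM, BGM, BJL

so the chain groups are C_0 ≅ Z^9, C_1 ≅ Z^15, C_2 ≅ Z^6.

Boundary ∂_1: C_1 → C_0 sends each edge [p,q] (with p < q) to q − p. For instance
  ∂EM = M − E.
The resulting 9×15 matrix has rank 8, and its Smith normal form has invariant factors (1,1,1,1,1,1,1,1).

Boundary ∂_2: C_2 → C_1 sends each 2-simplex [p,q,r] to [q,r] − [p,r] + [p,q]. For instance
  ∂BGM = GM − BM + BG,
  ∂ADF = DF − AF + AD.
The resulting 15×6 matrix has rank 6, and its Smith normal form has invariant factors (1,1,1,1,1,1).

Reading off H_k = ker ∂_k / im ∂_{k+1}:

  H_0: rank C_0 − rank ∂_1 = 9 − 8 = 1, and the invariant factors of ∂_1 are all 1, so H_0 ≅ Z.
  H_1: rank ker ∂_1 − rank ∂_2 = (15 − 8) − 6 = 1, and the invariant factors of ∂_2 are all 1, so H_1 ≅ Z.
  H_2: rank ker ∂_2 − rank ∂_3 = (6 − 6) − 0 = 0, and there is no ∂_3, so H_2 ≅ 0.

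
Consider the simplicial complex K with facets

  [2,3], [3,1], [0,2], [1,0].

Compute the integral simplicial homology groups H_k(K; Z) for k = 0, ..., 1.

H_0 = Z,  H_1 = Z.

Fix the vertex order 0 < 1 < 2 < 3 and write every simplex with vertices in increasing order. Then dim K = 1 and the simplices of K are:

  0-simplices (4): [0], [1], [2], [3]
  1-simplices (4): [0,1], [0,2], [1,3], [2,3]

giving chain groups C_0 ≅ Z^4, C_1 ≅ Z^4.

The boundary map ∂_1: C_1 → C_0 is given by ∂[p,q] = [q] − [p].
This gives a 4×4 integer matrix of rank 3; reducing to Smith normal form yields diagonal entries (1,1,1).

Now H_k = ker ∂_k / im ∂_{k+1}, so:

  H_0: rank C_0 − rank ∂_1 = 4 − 3 = 1, and the invariant factors of ∂_1 are all 1, so H_0 = Z.
  H_1: rank ker ∂_1 − rank ∂_2 = (4 − 3) − 0 = 1, and there is no ∂_2, so H_1 = Z.

As a check, the Euler characteristic is 4 − 4 = 0, which agrees with 1 − 1 = 0.
(K is a triangulation of the circle S^1.)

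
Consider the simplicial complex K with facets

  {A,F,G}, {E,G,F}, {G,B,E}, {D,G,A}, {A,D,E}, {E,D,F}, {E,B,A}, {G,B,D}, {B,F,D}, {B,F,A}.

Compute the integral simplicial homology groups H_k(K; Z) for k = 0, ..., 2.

Order the vertices as A < B < D < E < F < G. Listing each simplex with vertices in this order, K has dimension 2 with simplices:

  0-simplices (6): A, B, D, E, F, G
  1-simplices (15): AB, AD, AE, AF, AG, BD, BE, BF, BG, DE, DF, DG, EF, EG, FG
  2-simplices (10): ABE, ABF, ADE, ADG, AFG, BDF, BDG, BEG, DEF, EFG

giving chain groups C_0 ≅ Z^6, C_1 ≅ Z^15, C_2 ≅ Z^10.

∂_1: C_1 → C_0 sends each edge [p,q] (with p < q) to q − p. For instance
  ∂AG = G − A.
This gives a 6×15 integer matrix of rank 5; reducing to Smith normal form yields diagonal entries (1,1,1,1,1).

∂_2: C_2 → C_1 acts by ∂[p,q,r] = [q,r] − [p,r] + [p,q]. For instance
  ∂AFG = FG − AG + AF,
  ∂BDF = DF − BF + BD.
As a 15×10 matrix over Z this has rank 10, with invariant factors (1,1,1,1,1,1,1,1,1,2).

Reading off H_k = ker ∂_k / im ∂_{k+1}:

  H_0: rank C_0 − rank ∂_1 = 6 − 5 = 1, and the invariant factors of ∂_1 are all 1, so H_0 = Z.
  H_1: rank ker ∂_1 − rank ∂_2 = (15 − 5) − 10 = 0, and ∂_2 has invariant factor 2 > 1, so H_1 = Z/2.
  H_2: rank ker ∂_2 − rank ∂_3 = (10 − 10) − 0 = 0, and there is no ∂_3, so H_2 = 0.

As a check, the Euler characteristic is 6 − 15 + 10 = 1, which agrees with 1 − 0 + 0 = 1.

H_0 ≅ Z,  H_1 ≅ Z/2,  H_2 = 0.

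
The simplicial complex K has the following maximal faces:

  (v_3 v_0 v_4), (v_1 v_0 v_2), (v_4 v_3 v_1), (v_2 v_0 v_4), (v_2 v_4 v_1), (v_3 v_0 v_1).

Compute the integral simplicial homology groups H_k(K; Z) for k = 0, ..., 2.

H_0 ≅ Z,  H_1 = 0,  H_2 ≅ Z.

Take the total order v_0 < v_1 < v_2 < v_3 < v_4 on the vertex set. Then K (dimension 2) consists of the simplices:

  0-simplices (5): [v_0], [v_1], [v_2], [v_3], [v_4]
  1-simplices (9): [v_0,v_1], [v_0,v_2], [v_0,v_3], [v_0,v_4], [v_1,v_2], [v_1,v_3], [v_1,v_4], [v_2,v_4], [v_3,v_4]
  2-simplices (6): [v_0,v_1,v_2], [v_0,v_1,v_3], [v_0,v_2,v_4], [v_0,v_3,v_4], [v_1,v_2,v_4], [v_1,v_3,v_4]

giving chain groups C_0 ≅ Z^5, C_1 ≅ Z^9, C_2 ≅ Z^6.

∂_1: C_1 → C_0 sends each edge [p,q] (with p < q) to q − p.
This gives a 5×9 integer matrix of rank 4; reducing to Smith normal form yields diagonal entries (1,1,1,1).

The boundary map ∂_2: C_2 → C_1 sends each 2-simplex [p,q,r] to [q,r] − [p,r] + [p,q]. For instance
  ∂[v_0,v_1,v_3] = [v_1,v_3] − [v_0,v_3] + [v_0,v_1],
  ∂[v_0,v_3,v_4] = [v_3,v_4] − [v_0,v_4] + [v_0,v_3].
The resulting 9×6 matrix has rank 5, and its Smith normal form has invariant factors (1,1,1,1,1).

Reading off H_k = ker ∂_k / im ∂_{k+1}:

  H_0: rank C_0 − rank ∂_1 = 5 − 4 = 1, and the invariant factors of ∂_1 are all 1, so H_0 = Z.
  H_1: rank ker ∂_1 − rank ∂_2 = (9 − 4) − 5 = 0, and the invariant factors of ∂_2 are all 1, so H_1 = 0.
  H_2: rank ker ∂_2 − rank ∂_3 = (6 − 5) − 0 = 1, and there is no ∂_3, so H_2 = Z.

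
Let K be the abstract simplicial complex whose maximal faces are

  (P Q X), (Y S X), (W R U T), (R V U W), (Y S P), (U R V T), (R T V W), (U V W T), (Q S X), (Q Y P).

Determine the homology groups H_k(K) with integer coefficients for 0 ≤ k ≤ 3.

H_0 ≅ Z^2,  H_1 ≅ Z,  H_2 = 0,  H_3 ≅ Z.

Order the vertices as P < Q < R < S < T < U < V < W < X < Y. Listing each simplex with vertices in this order, K has dimension 3 with simplices:

  0-simplices (10): P, Q, R, S, T, U, V, W, X, Y
  1-simplices (20): PQ, PS, PX, PY, QS, QX, QY, RT, RU, RV, RW, SX, SY, TU, TV, TW, UV, UW, VW, XY
  2-simplices (15): PQX, PQY, PSY, QSX, RTU, RTV, RTW, RUV, RUW, RVW, SXY, TUV, TUW, TVW, UVW
  3-simplices (5): RTUV, RTUW, RTVW, RUVW, TUVW

so the chain groups are C_0 ≅ Z^10, C_1 ≅ Z^20, C_2 ≅ Z^15, C_3 ≅ Z^5.

Boundary ∂_1: C_1 → C_0 maps an edge to its endpoints' difference, ∂[p,q] = q − p.
The 10×20 boundary matrix has rank 8 and Smith normal form diag(1,1,1,1,1,1,1,1).

Boundary ∂_2: C_2 → C_1 maps a triangle to the signed sum of its edges. For instance
  ∂RTW = TW − RW + RT,
  ∂RTV = TV − RV + RT.
As a 20×15 matrix over Z this has rank 11, with invariant factors (1,1,1,1,1,1,1,1,1,1,1).

Boundary ∂_3: C_3 → C_2 sends each 3-simplex σ to the alternating sum Σ_i (−1)^i (σ with its i-th vertex removed). For instance
  ∂RTUW = TUW − RUW + RTW − RTU,
  ∂RTUV = TUV − RUV + RTV − RTU.
As a 15×5 matrix over Z this has rank 4, with invariant factors (1,1,1,1).

Computing H_k = (kernel of ∂_k) / (image of ∂_{k+1}):

  H_0: rank C_0 − rank ∂_1 = 10 − 8 = 2, and the invariant factors of ∂_1 are all 1, so H_0 ≅ Z^2.
  H_1: rank ker ∂_1 − rank ∂_2 = (20 − 8) − 11 = 1, and the invariant factors of ∂_2 are all 1, so H_1 ≅ Z.
  H_2: rank ker ∂_2 − rank ∂_3 = (15 − 11) − 4 = 0, and the invariant factors of ∂_3 are all 1, so H_2 ≅ 0.
  H_3: rank ker ∂_3 − rank ∂_4 = (5 − 4) − 0 = 1, and there is no ∂_4, so H_3 ≅ Z.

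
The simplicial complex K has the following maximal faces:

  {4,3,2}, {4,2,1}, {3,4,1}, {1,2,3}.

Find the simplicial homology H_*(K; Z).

Fix the vertex order 1 < 2 < 3 < 4 and write every simplex with vertices in increasing order. Then dim K = 2 and the simplices of K are:

  0-simplices (4): [1], [2], [3], [4]
  1-simplices (6): [1,2], [1,3], [1,4], [2,3], [2,4], [3,4]
  2-simplices (4): [1,2,3], [1,2,4], [1,3,4], [2,3,4]

giving chain groups C_0 ≅ Z^4, C_1 ≅ Z^6, C_2 ≅ Z^4.

The boundary map ∂_1: C_1 → C_0 is given by ∂[p,q] = [q] − [p]. For instance
  ∂[2,3] = [3] − [2].
This gives a 4×6 integer matrix of rank 3; reducing to Smith normal form yields diagonal entries (1,1,1).

The boundary map ∂_2: C_2 → C_1 sends each 2-simplex [p,q,r] to [q,r] − [p,r] + [p,q]. For instance
  ∂[1,2,3] = [2,3] − [1,3] + [1,2],
  ∂[1,3,4] = [3,4] − [1,4] + [1,3].
As a 6×4 matrix over Z this has rank 3, with invariant factors (1,1,1).

Computing H_k = (kernel of ∂_k) / (image of ∂_{k+1}):

  H_0: rank C_0 − rank ∂_1 = 4 − 3 = 1, and the invariant factors of ∂_1 are all 1, so H_0 ≅ Z.
  H_1: rank ker ∂_1 − rank ∂_2 = (6 − 3) − 3 = 0, and the invariant factors of ∂_2 are all 1, so H_1 ≅ 0.
  H_2: rank ker ∂_2 − rank ∂_3 = (4 − 3) − 0 = 1, and there is no ∂_3, so H_2 ≅ Z.

As a check, the Euler characteristic is 4 − 6 + 4 = 2, which agrees with 1 − 0 + 1 = 2.
(K is a triangulation of the 2-sphere S^2.)

H_0 ≅ Z,  H_1 = 0,  H_2 ≅ Z.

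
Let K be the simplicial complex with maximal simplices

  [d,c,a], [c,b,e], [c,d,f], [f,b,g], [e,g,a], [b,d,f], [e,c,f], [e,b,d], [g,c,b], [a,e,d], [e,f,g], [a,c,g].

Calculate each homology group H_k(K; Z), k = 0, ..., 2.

K has 7 vertices, 18 edges, 12 triangles.
rank ∂_0 = 0, rank ∂_1 = 6 ⇒ b_0 = 7 − 0 − 6 = 1; all invariant factors of ∂_1 are 1 so no torsion. So H_0 = Z.
rank ∂_1 = 6, rank ∂_2 = 12 ⇒ b_1 = 18 − 6 − 12 = 0; ∂_2 has invariant factor(s) [2] giving torsion. So H_1 = Z/2.
rank ∂_2 = 12, rank ∂_3 = 0 ⇒ b_2 = 12 − 12 − 0 = 0. So H_2 = 0.

H_0 ≅ Z,  H_1 ≅ Z/2,  H_2 = 0.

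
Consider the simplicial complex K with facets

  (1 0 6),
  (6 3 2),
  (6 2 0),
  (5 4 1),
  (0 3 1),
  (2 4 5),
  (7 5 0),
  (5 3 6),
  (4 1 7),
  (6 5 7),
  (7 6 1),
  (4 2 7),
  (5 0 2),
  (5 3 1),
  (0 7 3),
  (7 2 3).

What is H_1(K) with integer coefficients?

H_1 ≅ Z^2.

K has 8 vertices, 24 edges, 16 triangles.
rank ∂_1 = 7, rank ∂_2 = 15 ⇒ b_1 = 24 − 7 − 15 = 2; all invariant factors of ∂_2 are 1 so no torsion. So H_1 = Z^2.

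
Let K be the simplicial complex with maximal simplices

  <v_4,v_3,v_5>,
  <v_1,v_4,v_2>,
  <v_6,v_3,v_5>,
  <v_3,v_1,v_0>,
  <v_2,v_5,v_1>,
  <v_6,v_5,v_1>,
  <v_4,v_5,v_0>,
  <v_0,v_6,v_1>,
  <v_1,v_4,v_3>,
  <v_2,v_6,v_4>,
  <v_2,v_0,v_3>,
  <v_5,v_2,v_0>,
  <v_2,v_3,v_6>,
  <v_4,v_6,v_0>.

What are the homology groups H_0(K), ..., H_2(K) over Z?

Take the total order v_0 < v_1 < v_2 < v_3 < v_4 < v_5 < v_6 on the vertex set. Then K (dimension 2) consists of the simplices:

  0-simplices (7): [v_0], [v_1], [v_2], [v_3], [v_4], [v_5], [v_6]
  1-simplices (21): (21 of them)
  2-simplices (14): (14 of them)

so the chain groups are C_0 ≅ Z^7, C_1 ≅ Z^21, C_2 ≅ Z^14.

Boundary ∂_1: C_1 → C_0 is given by ∂[p,q] = [q] − [p]. For instance
  ∂[v_4,v_6] = [v_6] − [v_4].
This gives a 7×21 integer matrix of rank 6; reducing to Smith normal form yields diagonal entries (1,1,1,1,1,1).

∂_2: C_2 → C_1 acts by ∂[p,q,r] = [q,r] − [p,r] + [p,q]. For instance
  ∂[v_3,v_5,v_6] = [v_5,v_6] − [v_3,v_6] + [v_3,v_5],
  ∂[v_2,v_3,v_6] = [v_3,v_6] − [v_2,v_6] + [v_2,v_3].
As a 21×14 matrix over Z this has rank 13, with invariant factors (1,1,1,1,1,1,1,1,1,1,1,1,1).

From H_k ≅ ker(∂_k) / im(∂_{k+1}) we obtain:

  H_0: rank C_0 − rank ∂_1 = 7 − 6 = 1, and the invariant factors of ∂_1 are all 1, so H_0 ≅ Z.
  H_1: rank ker ∂_1 − rank ∂_2 = (21 − 6) − 13 = 2, and the invariant factors of ∂_2 are all 1, so H_1 ≅ Z^2.
  H_2: rank ker ∂_2 − rank ∂_3 = (14 − 13) − 0 = 1, and there is no ∂_3, so H_2 ≅ Z.

H_0 = Z,  H_1 = Z^2,  H_2 = Z.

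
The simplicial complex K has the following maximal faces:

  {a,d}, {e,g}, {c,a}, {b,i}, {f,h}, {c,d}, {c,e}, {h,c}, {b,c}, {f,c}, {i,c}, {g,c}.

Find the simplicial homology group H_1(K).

H_1 ≅ Z^4.

K has 9 vertices, 12 edges.
rank ∂_1 = 8, rank ∂_2 = 0 ⇒ b_1 = 12 − 8 − 0 = 4. So H_1 = Z^4.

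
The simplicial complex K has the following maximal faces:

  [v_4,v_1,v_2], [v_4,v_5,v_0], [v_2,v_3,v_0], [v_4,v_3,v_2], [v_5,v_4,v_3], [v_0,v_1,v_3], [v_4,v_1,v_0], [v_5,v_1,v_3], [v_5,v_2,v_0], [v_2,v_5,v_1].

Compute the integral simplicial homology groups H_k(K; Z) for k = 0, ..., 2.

H_0 = Z,  H_1 = Z/2,  H_2 = 0.

K has 6 vertices, 15 edges, 10 triangles.
rank ∂_0 = 0, rank ∂_1 = 5 ⇒ b_0 = 6 − 0 − 5 = 1; all invariant factors of ∂_1 are 1 so no torsion. So H_0 = Z.
rank ∂_1 = 5, rank ∂_2 = 10 ⇒ b_1 = 15 − 5 − 10 = 0; ∂_2 has invariant factor(s) [2] giving torsion. So H_1 = Z/2.
rank ∂_2 = 10, rank ∂_3 = 0 ⇒ b_2 = 10 − 10 − 0 = 0. So H_2 = 0.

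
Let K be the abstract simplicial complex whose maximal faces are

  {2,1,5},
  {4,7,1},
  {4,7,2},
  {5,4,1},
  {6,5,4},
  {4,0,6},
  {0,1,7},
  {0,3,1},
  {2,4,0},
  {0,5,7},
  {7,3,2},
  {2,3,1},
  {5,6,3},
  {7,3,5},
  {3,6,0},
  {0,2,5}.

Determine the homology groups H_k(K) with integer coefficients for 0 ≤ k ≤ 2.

H_0 ≅ Z,  H_1 ≅ Z^2,  H_2 ≅ Z.

We work with the vertex ordering 0 < 1 < 2 < 3 < 4 < 5 < 6 < 7. The simplices of K, each written with vertices in increasing order, are:

  0-simplices (8): [0], [1], [2], [3], [4], [5], [6], [7]
  1-simplices (24): (24 of them)
  2-simplices (16): [0,1,3], [0,1,7], [0,2,4], [0,2,5], [0,3,6], [0,4,6], [0,5,7], [1,2,3], [1,2,5], [1,4,5], [1,4,7], [2,3,7], [2,4,7], [3,5,6], [3,5,7], [4,5,6]

so the chain groups are C_0 ≅ Z^8, C_1 ≅ Z^24, C_2 ≅ Z^16.

Boundary ∂_1: C_1 → C_0 sends each edge [p,q] (with p < q) to q − p. For instance
  ∂[2,3] = [3] − [2].
As a 8×24 matrix over Z this has rank 7, with invariant factors (1,1,1,1,1,1,1).

The boundary map ∂_2: C_2 → C_1 maps a triangle to the signed sum of its edges. For instance
  ∂[1,2,5] = [2,5] − [1,5] + [1,2],
  ∂[1,2,3] = [2,3] − [1,3] + [1,2].
This gives a 24×16 integer matrix of rank 15; reducing to Smith normal form yields diagonal entries (1,1,1,1,1,1,1,1,1,1,1,1,1,1,1).

Computing H_k = (kernel of ∂_k) / (image of ∂_{k+1}):

  H_0: rank C_0 − rank ∂_1 = 8 − 7 = 1, and the invariant factors of ∂_1 are all 1, so H_0 ≅ Z.
  H_1: rank ker ∂_1 − rank ∂_2 = (24 − 7) − 15 = 2, and the invariant factors of ∂_2 are all 1, so H_1 ≅ Z^2.
  H_2: rank ker ∂_2 − rank ∂_3 = (16 − 15) − 0 = 1, and there is no ∂_3, so H_2 ≅ Z.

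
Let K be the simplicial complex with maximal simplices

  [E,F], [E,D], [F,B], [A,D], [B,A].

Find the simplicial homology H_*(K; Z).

Fix the vertex order A < B < D < E < F and write every simplex with vertices in increasing order. Then dim K = 1 and the simplices of K are:

  0-simplices (5): A, B, D, E, F
  1-simplices (5): AB, AD, BF, DE, EF

Hence C_0 ≅ Z^5, C_1 ≅ Z^5.

Boundary ∂_1: C_1 → C_0 sends each edge [p,q] (with p < q) to q − p.
This gives a 5×5 integer matrix of rank 4; reducing to Smith normal form yields diagonal entries (1,1,1,1).

Reading off H_k = ker ∂_k / im ∂_{k+1}:

  H_0: rank C_0 − rank ∂_1 = 5 − 4 = 1, and the invariant factors of ∂_1 are all 1, so H_0 = Z.
  H_1: rank ker ∂_1 − rank ∂_2 = (5 − 4) − 0 = 1, and there is no ∂_2, so H_1 = Z.

As a check, the Euler characteristic is 5 − 5 = 0, which agrees with 1 − 1 = 0.
(K is a triangulation of the circle S^1.)

H_0 ≅ Z,  H_1 ≅ Z.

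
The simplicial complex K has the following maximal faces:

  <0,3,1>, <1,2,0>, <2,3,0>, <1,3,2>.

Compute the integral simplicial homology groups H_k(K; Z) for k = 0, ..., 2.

We work with the vertex ordering 0 < 1 < 2 < 3. The simplices of K, each written with vertices in increasing order, are:

  0-simplices (4): [0], [1], [2], [3]
  1-simplices (6): [0,1], [0,2], [0,3], [1,2], [1,3], [2,3]
  2-simplices (4): [0,1,2], [0,1,3], [0,2,3], [1,2,3]

so the chain groups are C_0 ≅ Z^4, C_1 ≅ Z^6, C_2 ≅ Z^4.

The boundary map ∂_1: C_1 → C_0 is given by ∂[p,q] = [q] − [p]. For instance
  ∂[0,1] = [1] − [0].
This gives a 4×6 integer matrix of rank 3; reducing to Smith normal form yields diagonal entries (1,1,1).

∂_2: C_2 → C_1 acts by ∂[p,q,r] = [q,r] − [p,r] + [p,q]. For instance
  ∂[0,1,3] = [1,3] − [0,3] + [0,1],
  ∂[0,1,2] = [1,2] − [0,2] + [0,1].
As a 6×4 matrix over Z this has rank 3, with invariant factors (1,1,1).

Computing H_k = (kernel of ∂_k) / (image of ∂_{k+1}):

  H_0: rank C_0 − rank ∂_1 = 4 − 3 = 1, and the invariant factors of ∂_1 are all 1, so H_0 ≅ Z.
  H_1: rank ker ∂_1 − rank ∂_2 = (6 − 3) − 3 = 0, and the invariant factors of ∂_2 are all 1, so H_1 ≅ 0.
  H_2: rank ker ∂_2 − rank ∂_3 = (4 − 3) − 0 = 1, and there is no ∂_3, so H_2 ≅ Z.

(K is a triangulation of the 2-sphere S^2.)

H_0 ≅ Z,  H_1 = 0,  H_2 ≅ Z.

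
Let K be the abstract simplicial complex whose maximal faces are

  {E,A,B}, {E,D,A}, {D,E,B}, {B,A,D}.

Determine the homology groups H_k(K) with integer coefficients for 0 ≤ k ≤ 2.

Fix the vertex order A < B < D < E and write every simplex with vertices in increasing order. Then dim K = 2 and the simplices of K are:

  0-simplices (4): A, B, D, E
  1-simplices (6): AB, AD, AE, BD, BE, DE
  2-simplices (4): ABD, ABE, ADE, BDE

Hence C_0 ≅ Z^4, C_1 ≅ Z^6, C_2 ≅ Z^4.

∂_1: C_1 → C_0 is given by ∂[p,q] = [q] − [p].
This gives a 4×6 integer matrix of rank 3; reducing to Smith normal form yields diagonal entries (1,1,1).

Boundary ∂_2: C_2 → C_1 acts by ∂[p,q,r] = [q,r] − [p,r] + [p,q]. For instance
  ∂ABE = BE − AE + AB,
  ∂ABD = BD − AD + AB.
This gives a 6×4 integer matrix of rank 3; reducing to Smith normal form yields diagonal entries (1,1,1).

Computing H_k = (kernel of ∂_k) / (image of ∂_{k+1}):

  H_0: rank C_0 − rank ∂_1 = 4 − 3 = 1, and the invariant factors of ∂_1 are all 1, so H_0 = Z.
  H_1: rank ker ∂_1 − rank ∂_2 = (6 − 3) − 3 = 0, and the invariant factors of ∂_2 are all 1, so H_1 = 0.
  H_2: rank ker ∂_2 − rank ∂_3 = (4 − 3) − 0 = 1, and there is no ∂_3, so H_2 = Z.

H_0 = Z,  H_1 = 0,  H_2 = Z.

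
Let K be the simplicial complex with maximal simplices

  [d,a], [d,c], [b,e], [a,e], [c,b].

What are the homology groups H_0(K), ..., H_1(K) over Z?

We work with the vertex ordering a < b < c < d < e. The simplices of K, each written with vertices in increasing order, are:

  0-simplices (5): a, b, c, d, e
  1-simplices (5): ad, ae, bc, be, cd

Hence C_0 ≅ Z^5, C_1 ≅ Z^5.

∂_1: C_1 → C_0 sends each edge [p,q] (with p < q) to q − p. For instance
  ∂ae = e − a.
This gives a 5×5 integer matrix of rank 4; reducing to Smith normal form yields diagonal entries (1,1,1,1).

From H_k ≅ ker(∂_k) / im(∂_{k+1}) we obtain:

  H_0: rank C_0 − rank ∂_1 = 5 − 4 = 1, and the invariant factors of ∂_1 are all 1, so H_0 = Z.
  H_1: rank ker ∂_1 − rank ∂_2 = (5 − 4) − 0 = 1, and there is no ∂_2, so H_1 = Z.

As a check, the Euler characteristic is 5 − 5 = 0, which agrees with 1 − 1 = 0.

H_0 = Z,  H_1 = Z.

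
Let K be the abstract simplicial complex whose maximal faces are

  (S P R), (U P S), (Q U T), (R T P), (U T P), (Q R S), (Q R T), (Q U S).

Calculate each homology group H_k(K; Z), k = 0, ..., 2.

Fix the vertex order P < Q < R < S < T < U and write every simplex with vertices in increasing order. Then dim K = 2 and the simplices of K are:

  0-simplices (6): P, Q, R, S, T, U
  1-simplices (12): PR, PS, PT, PU, QR, QS, QT, QU, RS, RT, SU, TU
  2-simplices (8): PRS, PRT, PSU, PTU, QRS, QRT, QSU, QTU

Hence C_0 ≅ Z^6, C_1 ≅ Z^12, C_2 ≅ Z^8.

∂_1: C_1 → C_0 is given by ∂[p,q] = [q] − [p]. For instance
  ∂QT = T − Q.
The 6×12 boundary matrix has rank 5 and Smith normal form diag(1,1,1,1,1).

∂_2: C_2 → C_1 acts by ∂[p,q,r] = [q,r] − [p,r] + [p,q]. For instance
  ∂PSU = SU − PU + PS,
  ∂PRT = RT − PT + PR.
The resulting 12×8 matrix has rank 7, and its Smith normal form has invariant factors (1,1,1,1,1,1,1).

From H_k ≅ ker(∂_k) / im(∂_{k+1}) we obtain:

  H_0: rank C_0 − rank ∂_1 = 6 − 5 = 1, and the invariant factors of ∂_1 are all 1, so H_0 = Z.
  H_1: rank ker ∂_1 − rank ∂_2 = (12 − 5) − 7 = 0, and the invariant factors of ∂_2 are all 1, so H_1 = 0.
  H_2: rank ker ∂_2 − rank ∂_3 = (8 − 7) − 0 = 1, and there is no ∂_3, so H_2 = Z.

H_0 = Z,  H_1 = 0,  H_2 = Z.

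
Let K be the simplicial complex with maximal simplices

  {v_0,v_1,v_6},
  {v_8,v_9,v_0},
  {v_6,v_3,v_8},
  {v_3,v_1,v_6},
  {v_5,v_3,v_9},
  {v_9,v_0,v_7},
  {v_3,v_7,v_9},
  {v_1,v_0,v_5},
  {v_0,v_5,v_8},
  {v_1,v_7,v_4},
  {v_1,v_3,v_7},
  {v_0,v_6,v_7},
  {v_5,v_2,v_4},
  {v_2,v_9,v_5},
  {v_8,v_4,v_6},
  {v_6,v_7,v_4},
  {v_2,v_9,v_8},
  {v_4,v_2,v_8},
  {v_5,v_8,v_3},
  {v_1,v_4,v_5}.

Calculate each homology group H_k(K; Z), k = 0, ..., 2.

H_0 ≅ Z,  H_1 ≅ Z ⊕ Z_2,  H_2 = 0.

We work with the vertex ordering v_0 < v_1 < v_2 < v_3 < v_4 < v_5 < v_6 < v_7 < v_8 < v_9. The simplices of K, each written with vertices in increasing order, are:

  0-simplices (10): [v_0], [v_1], [v_2], [v_3], [v_4], [v_5], [v_6], [v_7], [v_8], [v_9]
  1-simplices (30): (30 of them)
  2-simplices (20): (20 of them)

giving chain groups C_0 ≅ Z^10, C_1 ≅ Z^30, C_2 ≅ Z^20.

∂_1: C_1 → C_0 maps an edge to its endpoints' difference, ∂[p,q] = q − p. For instance
  ∂[v_4,v_8] = [v_8] − [v_4].
The 10×30 boundary matrix has rank 9 and Smith normal form diag(1,1,1,1,1,1,1,1,1).

The boundary map ∂_2: C_2 → C_1 maps a triangle to the signed sum of its edges. For instance
  ∂[v_0,v_1,v_5] = [v_1,v_5] − [v_0,v_5] + [v_0,v_1],
  ∂[v_4,v_6,v_8] = [v_6,v_8] − [v_4,v_8] + [v_4,v_6].
This gives a 30×20 integer matrix of rank 20; reducing to Smith normal form yields diagonal entries (1,1,1,1,1,1,1,1,1,1,1,1,1,1,1,1,1,1,1,2).

Now H_k = ker ∂_k / im ∂_{k+1}, so:

  H_0: rank C_0 − rank ∂_1 = 10 − 9 = 1, and the invariant factors of ∂_1 are all 1, so H_0 ≅ Z.
  H_1: rank ker ∂_1 − rank ∂_2 = (30 − 9) − 20 = 1, and ∂_2 has invariant factor 2 > 1, so H_1 ≅ Z ⊕ Z_2.
  H_2: rank ker ∂_2 − rank ∂_3 = (20 − 20) − 0 = 0, and there is no ∂_3, so H_2 ≅ 0.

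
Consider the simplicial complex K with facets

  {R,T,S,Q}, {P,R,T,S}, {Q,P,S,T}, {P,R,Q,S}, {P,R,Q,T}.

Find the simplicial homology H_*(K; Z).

Fix the vertex order P < Q < R < S < T and write every simplex with vertices in increasing order. Then dim K = 3 and the simplices of K are:

  0-simplices (5): P, Q, R, S, T
  1-simplices (10): PQ, PR, PS, PT, QR, QS, QT, RS, RT, ST
  2-simplices (10): PQR, PQS, PQT, PRS, PRT, PST, QRS, QRT, QST, RST
  3-simplices (5): PQRS, PQRT, PQST, PRST, QRST

Hence C_0 ≅ Z^5, C_1 ≅ Z^10, C_2 ≅ Z^10, C_3 ≅ Z^5.

Boundary ∂_1: C_1 → C_0 maps an edge to its endpoints' difference, ∂[p,q] = q − p.
This gives a 5×10 integer matrix of rank 4; reducing to Smith normal form yields diagonal entries (1,1,1,1).

Boundary ∂_2: C_2 → C_1 acts by ∂[p,q,r] = [q,r] − [p,r] + [p,q]. For instance
  ∂PQS = QS − PS + PQ,
  ∂RST = ST − RT + RS.
The resulting 10×10 matrix has rank 6, and its Smith normal form has invariant factors (1,1,1,1,1,1).

Boundary ∂_3: C_3 → C_2 sends each 3-simplex σ to the alternating sum Σ_i (−1)^i (σ with its i-th vertex removed). For instance
  ∂PQST = QST − PST + PQT − PQS,
  ∂PQRS = QRS − PRS + PQS − PQR.
This gives a 10×5 integer matrix of rank 4; reducing to Smith normal form yields diagonal entries (1,1,1,1).

Now H_k = ker ∂_k / im ∂_{k+1}, so:

  H_0: rank C_0 − rank ∂_1 = 5 − 4 = 1, and the invariant factors of ∂_1 are all 1, so H_0 ≅ Z.
  H_1: rank ker ∂_1 − rank ∂_2 = (10 − 4) − 6 = 0, and the invariant factors of ∂_2 are all 1, so H_1 ≅ 0.
  H_2: rank ker ∂_2 − rank ∂_3 = (10 − 6) − 4 = 0, and the invariant factors of ∂_3 are all 1, so H_2 ≅ 0.
  H_3: rank ker ∂_3 − rank ∂_4 = (5 − 4) − 0 = 1, and there is no ∂_4, so H_3 ≅ Z.

(K is a triangulation of the 3-sphere S^3.)

H_0 = Z,  H_1 = 0,  H_2 = 0,  H_3 = Z.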